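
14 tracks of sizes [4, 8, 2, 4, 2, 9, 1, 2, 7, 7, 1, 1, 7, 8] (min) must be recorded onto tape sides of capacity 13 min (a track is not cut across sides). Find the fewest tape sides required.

6

Total = 9 + 8 + 8 + 7 + 7 + 7 + 4 + 4 + 2 + 2 + 2 + 1 + 1 + 1 = 63 min.
Lower bound: ⌈63/13⌉ = 5 tape sides.
Also, 6 tracks each exceed 13/2 min, and no two of those can share a side, so at least 6 tape sides are needed.
A packing using 6 tape sides:
  side 1: 9 + 4 = 13
  side 2: 8 + 4 + 1 = 13
  side 3: 8 + 2 + 2 + 1 = 13
  side 4: 7 + 2 + 1 = 10
  side 5: 7 = 7
  side 6: 7 = 7
This matches the lower bound, so 6 is optimal.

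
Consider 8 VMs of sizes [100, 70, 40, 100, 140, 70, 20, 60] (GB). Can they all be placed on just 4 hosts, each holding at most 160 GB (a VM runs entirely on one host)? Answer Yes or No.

Yes

A valid assignment using 4 hosts:
  host 1: 140 + 20 = 160
  host 2: 100 + 60 = 160
  host 3: 100 + 40 = 140
  host 4: 70 + 70 = 140
Every load is within 160 GB, so 4 hosts suffice.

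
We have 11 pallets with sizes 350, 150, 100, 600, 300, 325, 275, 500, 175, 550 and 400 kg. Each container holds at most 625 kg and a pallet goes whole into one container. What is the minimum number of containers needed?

Total = 600 + 550 + 500 + 400 + 350 + 325 + 300 + 275 + 175 + 150 + 100 = 3725 kg.
Lower bound: ⌈3725/625⌉ = 6 containers.
A packing using 7 containers:
  container 1: 600 = 600
  container 2: 550 = 550
  container 3: 500 + 100 = 600
  container 4: 400 + 175 = 575
  container 5: 350 + 275 = 625
  container 6: 325 + 300 = 625
  container 7: 150 = 150
No arrangement into 6 containers stays within capacity, so 7 is optimal.

7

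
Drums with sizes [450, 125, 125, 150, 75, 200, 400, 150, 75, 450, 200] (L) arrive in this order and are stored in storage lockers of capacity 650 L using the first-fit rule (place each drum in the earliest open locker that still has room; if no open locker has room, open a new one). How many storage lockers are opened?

4

  450 → locker 1 (new)  [load 450/650]
  125 → locker 1  [load 575/650]
  125 → locker 2 (new)  [load 125/650]
  150 → locker 2  [load 275/650]
  75 → locker 1  [load 650/650]
  200 → locker 2  [load 475/650]
  400 → locker 3 (new)  [load 400/650]
  150 → locker 2  [load 625/650]
  75 → locker 3  [load 475/650]
  450 → locker 4 (new)  [load 450/650]
  200 → locker 4  [load 650/650]
4 storage lockers opened.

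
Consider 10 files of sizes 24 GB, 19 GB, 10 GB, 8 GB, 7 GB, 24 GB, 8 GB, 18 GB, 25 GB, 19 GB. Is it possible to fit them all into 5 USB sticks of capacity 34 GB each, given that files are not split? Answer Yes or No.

No

Total = 162 GB; ⌈162/34⌉ = 5.
6 files each exceed half the capacity and cannot share a USB stick, forcing at least 6 USB sticks.
At least 6 USB sticks are required, but only 5 are allowed.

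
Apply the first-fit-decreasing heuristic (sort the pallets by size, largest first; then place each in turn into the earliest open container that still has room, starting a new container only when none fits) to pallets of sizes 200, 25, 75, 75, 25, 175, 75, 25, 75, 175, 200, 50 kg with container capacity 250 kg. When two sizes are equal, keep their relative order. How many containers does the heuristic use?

5

Sorted descending: 200, 200, 175, 175, 75, 75, 75, 75, 50, 25, 25, 25.
  200 → container 1 (new)  [load 200/250]
  200 → container 2 (new)  [load 200/250]
  175 → container 3 (new)  [load 175/250]
  175 → container 4 (new)  [load 175/250]
  75 → container 3  [load 250/250]
  75 → container 4  [load 250/250]
  75 → container 5 (new)  [load 75/250]
  75 → container 5  [load 150/250]
  50 → container 1  [load 250/250]
  25 → container 2  [load 225/250]
  25 → container 2  [load 250/250]
  25 → container 5  [load 175/250]
5 containers opened.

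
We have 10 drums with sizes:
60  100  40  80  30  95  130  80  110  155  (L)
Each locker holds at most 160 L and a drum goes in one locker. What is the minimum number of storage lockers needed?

Total = 155 + 130 + 110 + 100 + 95 + 80 + 80 + 60 + 40 + 30 = 880 L.
Lower bound: ⌈880/160⌉ = 6 storage lockers.
A packing using 6 storage lockers:
  locker 1: 155 = 155
  locker 2: 130 + 30 = 160
  locker 3: 110 + 40 = 150
  locker 4: 100 + 60 = 160
  locker 5: 95 = 95
  locker 6: 80 + 80 = 160
This matches the lower bound, so 6 is optimal.

6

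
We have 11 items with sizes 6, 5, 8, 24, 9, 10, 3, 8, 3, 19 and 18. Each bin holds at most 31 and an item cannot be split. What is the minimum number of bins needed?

Total = 24 + 19 + 18 + 10 + 9 + 8 + 8 + 6 + 5 + 3 + 3 = 113.
Lower bound: ⌈113/31⌉ = 4 bins.
A packing using 4 bins:
  bin 1: 24 + 6 = 30
  bin 2: 19 + 10 = 29
  bin 3: 18 + 9 + 3 = 30
  bin 4: 8 + 8 + 5 + 3 = 24
This matches the lower bound, so 4 is optimal.

4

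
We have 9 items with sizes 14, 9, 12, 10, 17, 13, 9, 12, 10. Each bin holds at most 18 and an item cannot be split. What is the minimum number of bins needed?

8

Total = 17 + 14 + 13 + 12 + 12 + 10 + 10 + 9 + 9 = 106.
Lower bound: ⌈106/18⌉ = 6 bins.
Also, 7 items each exceed 9, and no two of those can share a bin, so at least 7 bins are needed.
A packing using 8 bins:
  bin 1: 17 = 17
  bin 2: 14 = 14
  bin 3: 13 = 13
  bin 4: 12 = 12
  bin 5: 12 = 12
  bin 6: 10 = 10
  bin 7: 10 = 10
  bin 8: 9 + 9 = 18
No arrangement into 7 bins stays within capacity, so 8 is optimal.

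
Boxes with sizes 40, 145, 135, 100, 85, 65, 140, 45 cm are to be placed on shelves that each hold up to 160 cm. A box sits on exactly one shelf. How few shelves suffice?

6

Total = 145 + 140 + 135 + 100 + 85 + 65 + 45 + 40 = 755 cm.
Lower bound: ⌈755/160⌉ = 5 shelves.
A packing using 6 shelves:
  shelf 1: 145 = 145
  shelf 2: 140 = 140
  shelf 3: 135 = 135
  shelf 4: 100 + 45 = 145
  shelf 5: 85 + 65 = 150
  shelf 6: 40 = 40
No arrangement into 5 shelves stays within capacity, so 6 is optimal.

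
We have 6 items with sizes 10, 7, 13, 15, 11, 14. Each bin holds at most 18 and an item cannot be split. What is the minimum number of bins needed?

5

Total = 15 + 14 + 13 + 11 + 10 + 7 = 70.
Lower bound: ⌈70/18⌉ = 4 bins.
Also, 5 items each exceed 9, and no two of those can share a bin, so at least 5 bins are needed.
A packing using 5 bins:
  bin 1: 15 = 15
  bin 2: 14 = 14
  bin 3: 13 = 13
  bin 4: 11 + 7 = 18
  bin 5: 10 = 10
This matches the lower bound, so 5 is optimal.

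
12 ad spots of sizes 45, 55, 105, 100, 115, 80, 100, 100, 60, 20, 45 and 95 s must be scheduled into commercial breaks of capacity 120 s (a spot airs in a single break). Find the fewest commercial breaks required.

9

Total = 115 + 105 + 100 + 100 + 100 + 95 + 80 + 60 + 55 + 45 + 45 + 20 = 920 s.
Lower bound: ⌈920/120⌉ = 8 commercial breaks.
A packing using 9 commercial breaks:
  break 1: 115 = 115
  break 2: 105 = 105
  break 3: 100 + 20 = 120
  break 4: 100 = 100
  break 5: 100 = 100
  break 6: 95 = 95
  break 7: 80 = 80
  break 8: 60 + 55 = 115
  break 9: 45 + 45 = 90
No arrangement into 8 commercial breaks stays within capacity, so 9 is optimal.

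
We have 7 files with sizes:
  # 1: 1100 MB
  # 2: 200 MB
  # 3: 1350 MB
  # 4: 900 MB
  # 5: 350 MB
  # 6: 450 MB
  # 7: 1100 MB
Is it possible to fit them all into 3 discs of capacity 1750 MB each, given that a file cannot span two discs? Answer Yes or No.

Total = 5450 MB; ⌈5450/1750⌉ = 4.
At least 4 discs are required, but only 3 are allowed.

No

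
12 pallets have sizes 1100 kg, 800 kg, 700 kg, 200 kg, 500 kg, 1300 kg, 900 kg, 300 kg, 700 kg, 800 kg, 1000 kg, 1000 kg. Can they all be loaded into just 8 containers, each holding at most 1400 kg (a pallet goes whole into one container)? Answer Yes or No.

Yes

A valid assignment using 8 containers:
  container 1: 1300 = 1300
  container 2: 1100 + 300 = 1400
  container 3: 1000 + 200 = 1200
  container 4: 1000 = 1000
  container 5: 900 + 500 = 1400
  container 6: 800 = 800
  container 7: 800 = 800
  container 8: 700 + 700 = 1400
Every load is within 1400 kg, so 8 containers suffice.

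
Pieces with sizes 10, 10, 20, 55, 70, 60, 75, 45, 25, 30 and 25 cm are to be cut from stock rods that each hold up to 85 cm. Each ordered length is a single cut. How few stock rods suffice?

6

Total = 75 + 70 + 60 + 55 + 45 + 30 + 25 + 25 + 20 + 10 + 10 = 425 cm.
Lower bound: ⌈425/85⌉ = 5 stock rods.
A packing using 6 stock rods:
  stock rod 1: 75 + 10 = 85
  stock rod 2: 70 + 10 = 80
  stock rod 3: 60 + 25 = 85
  stock rod 4: 55 + 30 = 85
  stock rod 5: 45 + 25 = 70
  stock rod 6: 20 = 20
No arrangement into 5 stock rods stays within capacity, so 6 is optimal.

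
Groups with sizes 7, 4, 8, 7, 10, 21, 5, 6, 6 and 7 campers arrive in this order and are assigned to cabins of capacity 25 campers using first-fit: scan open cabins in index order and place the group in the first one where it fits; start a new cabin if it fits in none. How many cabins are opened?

4

  7 → cabin 1 (new)  [load 7/25]
  4 → cabin 1  [load 11/25]
  8 → cabin 1  [load 19/25]
  7 → cabin 2 (new)  [load 7/25]
  10 → cabin 2  [load 17/25]
  21 → cabin 3 (new)  [load 21/25]
  5 → cabin 1  [load 24/25]
  6 → cabin 2  [load 23/25]
  6 → cabin 4 (new)  [load 6/25]
  7 → cabin 4  [load 13/25]
4 cabins opened.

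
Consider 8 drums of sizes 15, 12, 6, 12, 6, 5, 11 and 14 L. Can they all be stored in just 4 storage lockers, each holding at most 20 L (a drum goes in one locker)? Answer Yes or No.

No

Total = 81 L; ⌈81/20⌉ = 5.
At least 5 storage lockers are required, but only 4 are allowed.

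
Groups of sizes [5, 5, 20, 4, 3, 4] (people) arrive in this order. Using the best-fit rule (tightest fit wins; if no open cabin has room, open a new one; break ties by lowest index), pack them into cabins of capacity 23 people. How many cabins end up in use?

  5 → cabin 1 (new)  [load 5/23]
  5 → cabin 1  [load 10/23]
  20 → cabin 2 (new)  [load 20/23]
  4 → cabin 1  [load 14/23]
  3 → cabin 2  [load 23/23]
  4 → cabin 1  [load 18/23]
2 cabins opened.

2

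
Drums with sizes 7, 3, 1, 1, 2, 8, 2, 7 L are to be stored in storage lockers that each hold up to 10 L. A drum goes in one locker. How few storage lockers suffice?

Total = 8 + 7 + 7 + 3 + 2 + 2 + 1 + 1 = 31 L.
Lower bound: ⌈31/10⌉ = 4 storage lockers.
A packing using 4 storage lockers:
  locker 1: 8 + 2 = 10
  locker 2: 7 + 3 = 10
  locker 3: 7 + 2 + 1 = 10
  locker 4: 1 = 1
This matches the lower bound, so 4 is optimal.

4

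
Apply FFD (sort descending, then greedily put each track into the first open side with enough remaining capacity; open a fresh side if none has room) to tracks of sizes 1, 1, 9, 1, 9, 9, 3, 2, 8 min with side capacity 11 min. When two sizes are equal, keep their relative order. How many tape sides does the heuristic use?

Sorted descending: 9, 9, 9, 8, 3, 2, 1, 1, 1.
  9 → side 1 (new)  [load 9/11]
  9 → side 2 (new)  [load 9/11]
  9 → side 3 (new)  [load 9/11]
  8 → side 4 (new)  [load 8/11]
  3 → side 4  [load 11/11]
  2 → side 1  [load 11/11]
  1 → side 2  [load 10/11]
  1 → side 2  [load 11/11]
  1 → side 3  [load 10/11]
4 tape sides opened.

4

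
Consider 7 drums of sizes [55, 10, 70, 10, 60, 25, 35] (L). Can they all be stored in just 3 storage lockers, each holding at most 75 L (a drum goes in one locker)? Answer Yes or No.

Total = 265 L; ⌈265/75⌉ = 4.
At least 4 storage lockers are required, but only 3 are allowed.

No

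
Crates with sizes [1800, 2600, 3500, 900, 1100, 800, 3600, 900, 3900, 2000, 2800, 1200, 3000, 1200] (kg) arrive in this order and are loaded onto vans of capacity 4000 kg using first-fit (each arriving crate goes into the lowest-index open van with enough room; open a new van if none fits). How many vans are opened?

9

  1800 → van 1 (new)  [load 1800/4000]
  2600 → van 2 (new)  [load 2600/4000]
  3500 → van 3 (new)  [load 3500/4000]
  900 → van 1  [load 2700/4000]
  1100 → van 1  [load 3800/4000]
  800 → van 2  [load 3400/4000]
  3600 → van 4 (new)  [load 3600/4000]
  900 → van 5 (new)  [load 900/4000]
  3900 → van 6 (new)  [load 3900/4000]
  2000 → van 5  [load 2900/4000]
  2800 → van 7 (new)  [load 2800/4000]
  1200 → van 7  [load 4000/4000]
  3000 → van 8 (new)  [load 3000/4000]
  1200 → van 9 (new)  [load 1200/4000]
9 vans opened.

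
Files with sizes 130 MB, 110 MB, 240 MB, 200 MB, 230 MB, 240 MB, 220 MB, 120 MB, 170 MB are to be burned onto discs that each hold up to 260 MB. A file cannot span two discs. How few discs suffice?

Total = 240 + 240 + 230 + 220 + 200 + 170 + 130 + 120 + 110 = 1660 MB.
Lower bound: ⌈1660/260⌉ = 7 discs.
A packing using 8 discs:
  disc 1: 240 = 240
  disc 2: 240 = 240
  disc 3: 230 = 230
  disc 4: 220 = 220
  disc 5: 200 = 200
  disc 6: 170 = 170
  disc 7: 130 + 120 = 250
  disc 8: 110 = 110
No arrangement into 7 discs stays within capacity, so 8 is optimal.

8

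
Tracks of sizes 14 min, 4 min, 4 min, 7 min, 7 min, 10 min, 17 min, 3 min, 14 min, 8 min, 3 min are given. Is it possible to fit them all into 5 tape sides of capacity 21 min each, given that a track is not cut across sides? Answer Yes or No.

A valid assignment using 5 tape sides:
  side 1: 17 + 4 = 21
  side 2: 14 + 7 = 21
  side 3: 14 + 7 = 21
  side 4: 10 + 8 + 3 = 21
  side 5: 4 + 3 = 7
Every load is within 21 min, so 5 tape sides suffice.

Yes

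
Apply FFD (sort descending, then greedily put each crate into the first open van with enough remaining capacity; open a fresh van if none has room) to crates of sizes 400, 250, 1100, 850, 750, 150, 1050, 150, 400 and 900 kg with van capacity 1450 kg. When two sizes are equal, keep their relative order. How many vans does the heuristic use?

Sorted descending: 1100, 1050, 900, 850, 750, 400, 400, 250, 150, 150.
  1100 → van 1 (new)  [load 1100/1450]
  1050 → van 2 (new)  [load 1050/1450]
  900 → van 3 (new)  [load 900/1450]
  850 → van 4 (new)  [load 850/1450]
  750 → van 5 (new)  [load 750/1450]
  400 → van 2  [load 1450/1450]
  400 → van 3  [load 1300/1450]
  250 → van 1  [load 1350/1450]
  150 → van 3  [load 1450/1450]
  150 → van 4  [load 1000/1450]
5 vans opened.

5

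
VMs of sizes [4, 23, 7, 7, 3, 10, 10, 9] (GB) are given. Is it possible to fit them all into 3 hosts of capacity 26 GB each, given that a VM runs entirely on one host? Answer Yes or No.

A valid assignment using 3 hosts:
  host 1: 23 + 3 = 26
  host 2: 10 + 10 + 4 = 24
  host 3: 9 + 7 + 7 = 23
Every load is within 26 GB, so 3 hosts suffice.

Yes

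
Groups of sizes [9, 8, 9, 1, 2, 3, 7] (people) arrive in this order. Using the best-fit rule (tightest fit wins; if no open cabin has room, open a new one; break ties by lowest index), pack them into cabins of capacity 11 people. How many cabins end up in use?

4

  9 → cabin 1 (new)  [load 9/11]
  8 → cabin 2 (new)  [load 8/11]
  9 → cabin 3 (new)  [load 9/11]
  1 → cabin 1  [load 10/11]
  2 → cabin 3  [load 11/11]
  3 → cabin 2  [load 11/11]
  7 → cabin 4 (new)  [load 7/11]
4 cabins opened.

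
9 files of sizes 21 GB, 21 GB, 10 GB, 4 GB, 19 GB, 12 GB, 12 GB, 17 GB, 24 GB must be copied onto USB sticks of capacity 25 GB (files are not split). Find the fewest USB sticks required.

7

Total = 24 + 21 + 21 + 19 + 17 + 12 + 12 + 10 + 4 = 140 GB.
Lower bound: ⌈140/25⌉ = 6 USB sticks.
A packing using 7 USB sticks:
  USB stick 1: 24 = 24
  USB stick 2: 21 + 4 = 25
  USB stick 3: 21 = 21
  USB stick 4: 19 = 19
  USB stick 5: 17 = 17
  USB stick 6: 12 + 12 = 24
  USB stick 7: 10 = 10
No arrangement into 6 USB sticks stays within capacity, so 7 is optimal.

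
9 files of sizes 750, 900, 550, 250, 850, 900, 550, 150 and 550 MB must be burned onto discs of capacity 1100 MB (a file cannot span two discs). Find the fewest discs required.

Total = 900 + 900 + 850 + 750 + 550 + 550 + 550 + 250 + 150 = 5450 MB.
Lower bound: ⌈5450/1100⌉ = 5 discs.
A packing using 6 discs:
  disc 1: 900 + 150 = 1050
  disc 2: 900 = 900
  disc 3: 850 + 250 = 1100
  disc 4: 750 = 750
  disc 5: 550 + 550 = 1100
  disc 6: 550 = 550
No arrangement into 5 discs stays within capacity, so 6 is optimal.

6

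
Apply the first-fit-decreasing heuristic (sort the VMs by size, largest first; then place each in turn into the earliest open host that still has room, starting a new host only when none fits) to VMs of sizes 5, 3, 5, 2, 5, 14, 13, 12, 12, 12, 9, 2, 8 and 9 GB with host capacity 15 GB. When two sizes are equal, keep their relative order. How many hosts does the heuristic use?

Sorted descending: 14, 13, 12, 12, 12, 9, 9, 8, 5, 5, 5, 3, 2, 2.
  14 → host 1 (new)  [load 14/15]
  13 → host 2 (new)  [load 13/15]
  12 → host 3 (new)  [load 12/15]
  12 → host 4 (new)  [load 12/15]
  12 → host 5 (new)  [load 12/15]
  9 → host 6 (new)  [load 9/15]
  9 → host 7 (new)  [load 9/15]
  8 → host 8 (new)  [load 8/15]
  5 → host 6  [load 14/15]
  5 → host 7  [load 14/15]
  5 → host 8  [load 13/15]
  3 → host 3  [load 15/15]
  2 → host 2  [load 15/15]
  2 → host 4  [load 14/15]
8 hosts opened.

8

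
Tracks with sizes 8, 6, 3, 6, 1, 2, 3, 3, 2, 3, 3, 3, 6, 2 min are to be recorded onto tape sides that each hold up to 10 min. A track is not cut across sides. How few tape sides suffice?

6

Total = 8 + 6 + 6 + 6 + 3 + 3 + 3 + 3 + 3 + 3 + 2 + 2 + 2 + 1 = 51 min.
Lower bound: ⌈51/10⌉ = 6 tape sides.
A packing using 6 tape sides:
  side 1: 8 + 2 = 10
  side 2: 6 + 3 + 1 = 10
  side 3: 6 + 3 = 9
  side 4: 6 + 3 = 9
  side 5: 3 + 3 + 3 = 9
  side 6: 2 + 2 = 4
This matches the lower bound, so 6 is optimal.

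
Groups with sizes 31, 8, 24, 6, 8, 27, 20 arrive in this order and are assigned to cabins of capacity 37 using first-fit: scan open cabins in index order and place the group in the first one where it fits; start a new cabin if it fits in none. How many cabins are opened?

4

  31 → cabin 1 (new)  [load 31/37]
  8 → cabin 2 (new)  [load 8/37]
  24 → cabin 2  [load 32/37]
  6 → cabin 1  [load 37/37]
  8 → cabin 3 (new)  [load 8/37]
  27 → cabin 3  [load 35/37]
  20 → cabin 4 (new)  [load 20/37]
4 cabins opened.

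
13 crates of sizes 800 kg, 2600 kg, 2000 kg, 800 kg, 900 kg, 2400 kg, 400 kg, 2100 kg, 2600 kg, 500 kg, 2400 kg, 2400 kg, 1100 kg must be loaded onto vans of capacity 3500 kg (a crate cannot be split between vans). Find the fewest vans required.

Total = 2600 + 2600 + 2400 + 2400 + 2400 + 2100 + 2000 + 1100 + 900 + 800 + 800 + 500 + 400 = 21000 kg.
Lower bound: ⌈21000/3500⌉ = 6 vans.
Also, 7 crates each exceed 1750 kg, and no two of those can share a van, so at least 7 vans are needed.
A packing using 7 vans:
  van 1: 2600 + 900 = 3500
  van 2: 2600 + 800 = 3400
  van 3: 2400 + 1100 = 3500
  van 4: 2400 + 800 = 3200
  van 5: 2400 + 500 + 400 = 3300
  van 6: 2100 = 2100
  van 7: 2000 = 2000
This matches the lower bound, so 7 is optimal.

7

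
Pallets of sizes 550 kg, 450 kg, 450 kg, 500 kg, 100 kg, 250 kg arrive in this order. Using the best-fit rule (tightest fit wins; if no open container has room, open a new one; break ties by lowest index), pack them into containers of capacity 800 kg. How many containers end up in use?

4

  550 → container 1 (new)  [load 550/800]
  450 → container 2 (new)  [load 450/800]
  450 → container 3 (new)  [load 450/800]
  500 → container 4 (new)  [load 500/800]
  100 → container 1  [load 650/800]
  250 → container 4  [load 750/800]
4 containers opened.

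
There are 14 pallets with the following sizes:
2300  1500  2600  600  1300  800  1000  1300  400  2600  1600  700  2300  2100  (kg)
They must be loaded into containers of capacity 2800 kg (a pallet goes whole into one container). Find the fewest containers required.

8

Total = 2600 + 2600 + 2300 + 2300 + 2100 + 1600 + 1500 + 1300 + 1300 + 1000 + 800 + 700 + 600 + 400 = 21100 kg.
Lower bound: ⌈21100/2800⌉ = 8 containers.
A packing using 8 containers:
  container 1: 2600 = 2600
  container 2: 2600 = 2600
  container 3: 2300 + 400 = 2700
  container 4: 2300 = 2300
  container 5: 2100 + 700 = 2800
  container 6: 1600 + 1000 = 2600
  container 7: 1500 + 1300 = 2800
  container 8: 1300 + 800 + 600 = 2700
This matches the lower bound, so 8 is optimal.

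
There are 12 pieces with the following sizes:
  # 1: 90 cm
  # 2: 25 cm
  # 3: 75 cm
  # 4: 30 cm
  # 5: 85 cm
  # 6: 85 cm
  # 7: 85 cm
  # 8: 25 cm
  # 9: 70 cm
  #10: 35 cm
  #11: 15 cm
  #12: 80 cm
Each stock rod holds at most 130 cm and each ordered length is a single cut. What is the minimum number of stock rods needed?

Total = 90 + 85 + 85 + 85 + 80 + 75 + 70 + 35 + 30 + 25 + 25 + 15 = 700 cm.
Lower bound: ⌈700/130⌉ = 6 stock rods.
Also, 7 pieces each exceed 65 cm, and no two of those can share a stock rod, so at least 7 stock rods are needed.
A packing using 7 stock rods:
  stock rod 1: 90 + 35 = 125
  stock rod 2: 85 + 30 + 15 = 130
  stock rod 3: 85 + 25 = 110
  stock rod 4: 85 + 25 = 110
  stock rod 5: 80 = 80
  stock rod 6: 75 = 75
  stock rod 7: 70 = 70
This matches the lower bound, so 7 is optimal.

7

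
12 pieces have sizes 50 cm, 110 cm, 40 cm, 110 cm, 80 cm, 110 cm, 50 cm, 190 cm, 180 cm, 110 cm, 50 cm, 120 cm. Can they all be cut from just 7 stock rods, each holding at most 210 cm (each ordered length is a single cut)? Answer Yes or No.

Yes

A valid assignment using 7 stock rods:
  stock rod 1: 190 = 190
  stock rod 2: 180 = 180
  stock rod 3: 120 + 80 = 200
  stock rod 4: 110 + 50 + 50 = 210
  stock rod 5: 110 + 50 + 40 = 200
  stock rod 6: 110 = 110
  stock rod 7: 110 = 110
Every load is within 210 cm, so 7 stock rods suffice.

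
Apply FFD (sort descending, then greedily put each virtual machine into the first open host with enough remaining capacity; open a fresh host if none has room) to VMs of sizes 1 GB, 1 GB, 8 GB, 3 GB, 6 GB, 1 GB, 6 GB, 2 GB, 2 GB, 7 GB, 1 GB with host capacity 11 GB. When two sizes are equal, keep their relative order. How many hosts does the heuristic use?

Sorted descending: 8, 7, 6, 6, 3, 2, 2, 1, 1, 1, 1.
  8 → host 1 (new)  [load 8/11]
  7 → host 2 (new)  [load 7/11]
  6 → host 3 (new)  [load 6/11]
  6 → host 4 (new)  [load 6/11]
  3 → host 1  [load 11/11]
  2 → host 2  [load 9/11]
  2 → host 2  [load 11/11]
  1 → host 3  [load 7/11]
  1 → host 3  [load 8/11]
  1 → host 3  [load 9/11]
  1 → host 3  [load 10/11]
4 hosts opened.

4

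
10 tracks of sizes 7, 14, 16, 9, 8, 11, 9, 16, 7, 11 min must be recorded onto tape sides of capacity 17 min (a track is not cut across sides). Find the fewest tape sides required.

Total = 16 + 16 + 14 + 11 + 11 + 9 + 9 + 8 + 7 + 7 = 108 min.
Lower bound: ⌈108/17⌉ = 7 tape sides.
A packing using 8 tape sides:
  side 1: 16 = 16
  side 2: 16 = 16
  side 3: 14 = 14
  side 4: 11 = 11
  side 5: 11 = 11
  side 6: 9 + 8 = 17
  side 7: 9 + 7 = 16
  side 8: 7 = 7
No arrangement into 7 tape sides stays within capacity, so 8 is optimal.

8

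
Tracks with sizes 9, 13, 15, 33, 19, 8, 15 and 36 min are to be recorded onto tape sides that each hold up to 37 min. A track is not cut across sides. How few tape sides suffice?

5

Total = 36 + 33 + 19 + 15 + 15 + 13 + 9 + 8 = 148 min.
Lower bound: ⌈148/37⌉ = 4 tape sides.
A packing using 5 tape sides:
  side 1: 36 = 36
  side 2: 33 = 33
  side 3: 19 + 15 = 34
  side 4: 15 + 13 + 9 = 37
  side 5: 8 = 8
No arrangement into 4 tape sides stays within capacity, so 5 is optimal.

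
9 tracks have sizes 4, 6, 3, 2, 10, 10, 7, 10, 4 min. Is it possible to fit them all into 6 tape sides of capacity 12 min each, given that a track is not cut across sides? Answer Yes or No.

Yes

A valid assignment using 6 tape sides:
  side 1: 10 + 2 = 12
  side 2: 10 = 10
  side 3: 10 = 10
  side 4: 7 + 4 = 11
  side 5: 6 + 4 = 10
  side 6: 3 = 3
Every load is within 12 min, so 6 tape sides suffice.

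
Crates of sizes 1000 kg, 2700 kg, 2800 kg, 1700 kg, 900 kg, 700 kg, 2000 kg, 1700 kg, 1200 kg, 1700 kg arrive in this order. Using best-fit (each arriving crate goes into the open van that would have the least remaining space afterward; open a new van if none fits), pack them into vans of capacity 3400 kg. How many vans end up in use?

6

  1000 → van 1 (new)  [load 1000/3400]
  2700 → van 2 (new)  [load 2700/3400]
  2800 → van 3 (new)  [load 2800/3400]
  1700 → van 1  [load 2700/3400]
  900 → van 4 (new)  [load 900/3400]
  700 → van 1  [load 3400/3400]
  2000 → van 4  [load 2900/3400]
  1700 → van 5 (new)  [load 1700/3400]
  1200 → van 5  [load 2900/3400]
  1700 → van 6 (new)  [load 1700/3400]
6 vans opened.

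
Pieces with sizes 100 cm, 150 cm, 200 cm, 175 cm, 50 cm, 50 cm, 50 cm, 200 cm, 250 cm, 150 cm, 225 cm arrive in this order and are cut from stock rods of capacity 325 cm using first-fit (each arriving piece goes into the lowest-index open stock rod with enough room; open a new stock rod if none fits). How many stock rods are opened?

  100 → stock rod 1 (new)  [load 100/325]
  150 → stock rod 1  [load 250/325]
  200 → stock rod 2 (new)  [load 200/325]
  175 → stock rod 3 (new)  [load 175/325]
  50 → stock rod 1  [load 300/325]
  50 → stock rod 2  [load 250/325]
  50 → stock rod 2  [load 300/325]
  200 → stock rod 4 (new)  [load 200/325]
  250 → stock rod 5 (new)  [load 250/325]
  150 → stock rod 3  [load 325/325]
  225 → stock rod 6 (new)  [load 225/325]
6 stock rods opened.

6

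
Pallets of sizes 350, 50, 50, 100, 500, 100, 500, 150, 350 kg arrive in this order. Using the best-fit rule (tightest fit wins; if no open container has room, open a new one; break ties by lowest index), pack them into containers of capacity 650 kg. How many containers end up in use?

  350 → container 1 (new)  [load 350/650]
  50 → container 1  [load 400/650]
  50 → container 1  [load 450/650]
  100 → container 1  [load 550/650]
  500 → container 2 (new)  [load 500/650]
  100 → container 1  [load 650/650]
  500 → container 3 (new)  [load 500/650]
  150 → container 2  [load 650/650]
  350 → container 4 (new)  [load 350/650]
4 containers opened.

4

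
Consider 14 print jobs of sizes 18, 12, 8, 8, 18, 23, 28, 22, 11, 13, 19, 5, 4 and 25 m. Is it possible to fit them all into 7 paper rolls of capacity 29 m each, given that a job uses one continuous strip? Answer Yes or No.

No

Total = 214 m; ⌈214/29⌉ = 8.
At least 8 paper rolls are required, but only 7 are allowed.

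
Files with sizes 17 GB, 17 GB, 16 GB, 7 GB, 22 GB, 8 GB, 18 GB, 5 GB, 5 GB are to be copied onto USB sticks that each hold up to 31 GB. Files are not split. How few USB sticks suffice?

Total = 22 + 18 + 17 + 17 + 16 + 8 + 7 + 5 + 5 = 115 GB.
Lower bound: ⌈115/31⌉ = 4 USB sticks.
Also, 5 files each exceed 31/2 GB, and no two of those can share a USB stick, so at least 5 USB sticks are needed.
A packing using 5 USB sticks:
  USB stick 1: 22 + 8 = 30
  USB stick 2: 18 + 7 + 5 = 30
  USB stick 3: 17 + 5 = 22
  USB stick 4: 17 = 17
  USB stick 5: 16 = 16
This matches the lower bound, so 5 is optimal.

5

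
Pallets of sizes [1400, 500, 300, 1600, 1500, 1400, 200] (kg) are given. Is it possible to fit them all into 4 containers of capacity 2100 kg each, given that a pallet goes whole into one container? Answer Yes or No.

Yes

A valid assignment using 4 containers:
  container 1: 1600 + 500 = 2100
  container 2: 1500 + 300 + 200 = 2000
  container 3: 1400 = 1400
  container 4: 1400 = 1400
Every load is within 2100 kg, so 4 containers suffice.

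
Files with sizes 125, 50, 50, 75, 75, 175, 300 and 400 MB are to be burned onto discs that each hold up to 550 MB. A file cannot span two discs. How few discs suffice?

3

Total = 400 + 300 + 175 + 125 + 75 + 75 + 50 + 50 = 1250 MB.
Lower bound: ⌈1250/550⌉ = 3 discs.
A packing using 3 discs:
  disc 1: 400 + 125 = 525
  disc 2: 300 + 175 + 75 = 550
  disc 3: 75 + 50 + 50 = 175
This matches the lower bound, so 3 is optimal.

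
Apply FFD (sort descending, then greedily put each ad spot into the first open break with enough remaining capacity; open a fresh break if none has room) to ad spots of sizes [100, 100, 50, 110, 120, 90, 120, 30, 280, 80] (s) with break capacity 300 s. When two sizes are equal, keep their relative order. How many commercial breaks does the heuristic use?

4

Sorted descending: 280, 120, 120, 110, 100, 100, 90, 80, 50, 30.
  280 → break 1 (new)  [load 280/300]
  120 → break 2 (new)  [load 120/300]
  120 → break 2  [load 240/300]
  110 → break 3 (new)  [load 110/300]
  100 → break 3  [load 210/300]
  100 → break 4 (new)  [load 100/300]
  90 → break 3  [load 300/300]
  80 → break 4  [load 180/300]
  50 → break 2  [load 290/300]
  30 → break 4  [load 210/300]
4 commercial breaks opened.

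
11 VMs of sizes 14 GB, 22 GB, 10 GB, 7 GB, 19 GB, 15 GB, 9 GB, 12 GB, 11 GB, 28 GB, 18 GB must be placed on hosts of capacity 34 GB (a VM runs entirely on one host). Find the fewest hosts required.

6

Total = 28 + 22 + 19 + 18 + 15 + 14 + 12 + 11 + 10 + 9 + 7 = 165 GB.
Lower bound: ⌈165/34⌉ = 5 hosts.
A packing using 6 hosts:
  host 1: 28 = 28
  host 2: 22 + 12 = 34
  host 3: 19 + 15 = 34
  host 4: 18 + 14 = 32
  host 5: 11 + 10 + 9 = 30
  host 6: 7 = 7
No arrangement into 5 hosts stays within capacity, so 6 is optimal.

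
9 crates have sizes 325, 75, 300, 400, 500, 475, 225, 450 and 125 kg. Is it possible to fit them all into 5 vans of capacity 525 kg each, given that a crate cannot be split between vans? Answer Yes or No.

No

Total = 2875 kg; ⌈2875/525⌉ = 6.
At least 6 vans are required, but only 5 are allowed.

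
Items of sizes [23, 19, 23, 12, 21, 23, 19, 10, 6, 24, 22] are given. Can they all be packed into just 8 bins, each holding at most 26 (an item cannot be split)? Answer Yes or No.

Total = 202; ⌈202/26⌉ = 8.
The bound of 8 does not rule out 8, but exhaustive search shows no assignment into 8 bins of capacity 26 exists — the minimum is 9.

No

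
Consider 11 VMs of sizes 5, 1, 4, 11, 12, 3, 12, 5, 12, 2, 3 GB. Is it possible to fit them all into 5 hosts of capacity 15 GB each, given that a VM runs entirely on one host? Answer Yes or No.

Yes

A valid assignment using 5 hosts:
  host 1: 12 + 3 = 15
  host 2: 12 + 3 = 15
  host 3: 12 + 2 + 1 = 15
  host 4: 11 + 4 = 15
  host 5: 5 + 5 = 10
Every load is within 15 GB, so 5 hosts suffice.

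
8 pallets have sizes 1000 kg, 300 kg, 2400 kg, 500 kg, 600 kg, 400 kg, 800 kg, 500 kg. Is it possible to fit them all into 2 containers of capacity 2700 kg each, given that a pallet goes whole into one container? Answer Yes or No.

Total = 6500 kg; ⌈6500/2700⌉ = 3.
At least 3 containers are required, but only 2 are allowed.

No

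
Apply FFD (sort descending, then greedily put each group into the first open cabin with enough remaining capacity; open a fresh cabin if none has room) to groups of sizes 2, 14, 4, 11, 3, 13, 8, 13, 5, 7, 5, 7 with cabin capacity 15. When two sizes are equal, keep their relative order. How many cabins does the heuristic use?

Sorted descending: 14, 13, 13, 11, 8, 7, 7, 5, 5, 4, 3, 2.
  14 → cabin 1 (new)  [load 14/15]
  13 → cabin 2 (new)  [load 13/15]
  13 → cabin 3 (new)  [load 13/15]
  11 → cabin 4 (new)  [load 11/15]
  8 → cabin 5 (new)  [load 8/15]
  7 → cabin 5  [load 15/15]
  7 → cabin 6 (new)  [load 7/15]
  5 → cabin 6  [load 12/15]
  5 → cabin 7 (new)  [load 5/15]
  4 → cabin 4  [load 15/15]
  3 → cabin 6  [load 15/15]
  2 → cabin 2  [load 15/15]
7 cabins opened.

7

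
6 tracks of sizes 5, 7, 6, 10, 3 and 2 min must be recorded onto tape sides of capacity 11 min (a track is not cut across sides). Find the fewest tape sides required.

Total = 10 + 7 + 6 + 5 + 3 + 2 = 33 min.
Lower bound: ⌈33/11⌉ = 3 tape sides.
A packing using 4 tape sides:
  side 1: 10 = 10
  side 2: 7 + 3 = 10
  side 3: 6 + 5 = 11
  side 4: 2 = 2
No arrangement into 3 tape sides stays within capacity, so 4 is optimal.

4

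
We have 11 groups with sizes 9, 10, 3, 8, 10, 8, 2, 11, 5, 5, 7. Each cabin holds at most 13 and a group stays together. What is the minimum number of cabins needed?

7

Total = 11 + 10 + 10 + 9 + 8 + 8 + 7 + 5 + 5 + 3 + 2 = 78.
Lower bound: ⌈78/13⌉ = 6 cabins.
Also, 7 groups each exceed 13/2, and no two of those can share a cabin, so at least 7 cabins are needed.
A packing using 7 cabins:
  cabin 1: 11 + 2 = 13
  cabin 2: 10 + 3 = 13
  cabin 3: 10 = 10
  cabin 4: 9 = 9
  cabin 5: 8 + 5 = 13
  cabin 6: 8 + 5 = 13
  cabin 7: 7 = 7
This matches the lower bound, so 7 is optimal.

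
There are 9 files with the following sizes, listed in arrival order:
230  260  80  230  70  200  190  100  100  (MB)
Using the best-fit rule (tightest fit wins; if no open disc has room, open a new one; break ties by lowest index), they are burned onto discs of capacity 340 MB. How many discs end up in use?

  230 → disc 1 (new)  [load 230/340]
  260 → disc 2 (new)  [load 260/340]
  80 → disc 2  [load 340/340]
  230 → disc 3 (new)  [load 230/340]
  70 → disc 1  [load 300/340]
  200 → disc 4 (new)  [load 200/340]
  190 → disc 5 (new)  [load 190/340]
  100 → disc 3  [load 330/340]
  100 → disc 4  [load 300/340]
5 discs opened.

5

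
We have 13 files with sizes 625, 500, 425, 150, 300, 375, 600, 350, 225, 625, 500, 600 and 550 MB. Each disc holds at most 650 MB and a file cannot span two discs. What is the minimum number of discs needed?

Total = 625 + 625 + 600 + 600 + 550 + 500 + 500 + 425 + 375 + 350 + 300 + 225 + 150 = 5825 MB.
Lower bound: ⌈5825/650⌉ = 9 discs.
Also, 10 files each exceed 325 MB, and no two of those can share a disc, so at least 10 discs are needed.
A packing using 10 discs:
  disc 1: 625 = 625
  disc 2: 625 = 625
  disc 3: 600 = 600
  disc 4: 600 = 600
  disc 5: 550 = 550
  disc 6: 500 + 150 = 650
  disc 7: 500 = 500
  disc 8: 425 + 225 = 650
  disc 9: 375 = 375
  disc 10: 350 + 300 = 650
This matches the lower bound, so 10 is optimal.

10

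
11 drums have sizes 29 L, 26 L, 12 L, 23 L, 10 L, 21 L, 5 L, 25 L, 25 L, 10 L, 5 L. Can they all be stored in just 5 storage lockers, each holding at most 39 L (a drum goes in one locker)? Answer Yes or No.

Total = 191 L; ⌈191/39⌉ = 5.
6 drums each exceed half the capacity and cannot share a locker, forcing at least 6 storage lockers.
At least 6 storage lockers are required, but only 5 are allowed.

No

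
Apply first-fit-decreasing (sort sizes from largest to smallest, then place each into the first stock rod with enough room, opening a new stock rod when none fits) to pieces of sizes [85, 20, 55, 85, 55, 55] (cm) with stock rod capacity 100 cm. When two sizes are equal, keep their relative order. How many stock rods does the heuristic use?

5

Sorted descending: 85, 85, 55, 55, 55, 20.
  85 → stock rod 1 (new)  [load 85/100]
  85 → stock rod 2 (new)  [load 85/100]
  55 → stock rod 3 (new)  [load 55/100]
  55 → stock rod 4 (new)  [load 55/100]
  55 → stock rod 5 (new)  [load 55/100]
  20 → stock rod 3  [load 75/100]
5 stock rods opened.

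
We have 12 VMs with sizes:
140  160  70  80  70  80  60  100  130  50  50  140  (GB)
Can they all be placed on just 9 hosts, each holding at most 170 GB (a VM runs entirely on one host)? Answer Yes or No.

Yes

A valid assignment using 8 hosts:
  host 1: 160 = 160
  host 2: 140 = 140
  host 3: 140 = 140
  host 4: 130 = 130
  host 5: 100 + 70 = 170
  host 6: 80 + 80 = 160
  host 7: 70 + 60 = 130
  host 8: 50 + 50 = 100
That uses only 8 ≤ 9, so 9 hosts are enough.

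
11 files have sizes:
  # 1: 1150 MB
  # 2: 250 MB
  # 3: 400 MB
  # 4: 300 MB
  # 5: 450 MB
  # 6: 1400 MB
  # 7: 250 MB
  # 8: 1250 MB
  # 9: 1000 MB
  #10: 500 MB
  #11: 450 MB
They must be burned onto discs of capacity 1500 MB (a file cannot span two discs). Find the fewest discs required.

6

Total = 1400 + 1250 + 1150 + 1000 + 500 + 450 + 450 + 400 + 300 + 250 + 250 = 7400 MB.
Lower bound: ⌈7400/1500⌉ = 5 discs.
A packing using 6 discs:
  disc 1: 1400 = 1400
  disc 2: 1250 + 250 = 1500
  disc 3: 1150 + 300 = 1450
  disc 4: 1000 + 500 = 1500
  disc 5: 450 + 450 + 400 = 1300
  disc 6: 250 = 250
No arrangement into 5 discs stays within capacity, so 6 is optimal.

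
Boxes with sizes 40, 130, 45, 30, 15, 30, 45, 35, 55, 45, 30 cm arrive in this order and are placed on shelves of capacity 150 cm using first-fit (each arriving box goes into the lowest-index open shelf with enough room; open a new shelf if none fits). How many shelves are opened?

4

  40 → shelf 1 (new)  [load 40/150]
  130 → shelf 2 (new)  [load 130/150]
  45 → shelf 1  [load 85/150]
  30 → shelf 1  [load 115/150]
  15 → shelf 1  [load 130/150]
  30 → shelf 3 (new)  [load 30/150]
  45 → shelf 3  [load 75/150]
  35 → shelf 3  [load 110/150]
  55 → shelf 4 (new)  [load 55/150]
  45 → shelf 4  [load 100/150]
  30 → shelf 3  [load 140/150]
4 shelves opened.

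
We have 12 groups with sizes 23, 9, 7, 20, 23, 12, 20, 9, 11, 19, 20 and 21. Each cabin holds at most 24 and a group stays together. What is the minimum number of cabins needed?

Total = 23 + 23 + 21 + 20 + 20 + 20 + 19 + 12 + 11 + 9 + 9 + 7 = 194.
Lower bound: ⌈194/24⌉ = 9 cabins.
A packing using 10 cabins:
  cabin 1: 23 = 23
  cabin 2: 23 = 23
  cabin 3: 21 = 21
  cabin 4: 20 = 20
  cabin 5: 20 = 20
  cabin 6: 20 = 20
  cabin 7: 19 = 19
  cabin 8: 12 + 11 = 23
  cabin 9: 9 + 9 = 18
  cabin 10: 7 = 7
No arrangement into 9 cabins stays within capacity, so 10 is optimal.

10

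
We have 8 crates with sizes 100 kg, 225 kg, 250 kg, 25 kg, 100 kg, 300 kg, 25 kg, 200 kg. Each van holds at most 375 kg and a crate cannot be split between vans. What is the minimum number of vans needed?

4

Total = 300 + 250 + 225 + 200 + 100 + 100 + 25 + 25 = 1225 kg.
Lower bound: ⌈1225/375⌉ = 4 vans.
A packing using 4 vans:
  van 1: 300 + 25 + 25 = 350
  van 2: 250 + 100 = 350
  van 3: 225 + 100 = 325
  van 4: 200 = 200
This matches the lower bound, so 4 is optimal.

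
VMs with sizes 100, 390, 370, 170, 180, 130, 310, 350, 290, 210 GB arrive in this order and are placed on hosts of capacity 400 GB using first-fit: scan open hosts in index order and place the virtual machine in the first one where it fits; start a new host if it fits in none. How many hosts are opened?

  100 → host 1 (new)  [load 100/400]
  390 → host 2 (new)  [load 390/400]
  370 → host 3 (new)  [load 370/400]
  170 → host 1  [load 270/400]
  180 → host 4 (new)  [load 180/400]
  130 → host 1  [load 400/400]
  310 → host 5 (new)  [load 310/400]
  350 → host 6 (new)  [load 350/400]
  290 → host 7 (new)  [load 290/400]
  210 → host 4  [load 390/400]
7 hosts opened.

7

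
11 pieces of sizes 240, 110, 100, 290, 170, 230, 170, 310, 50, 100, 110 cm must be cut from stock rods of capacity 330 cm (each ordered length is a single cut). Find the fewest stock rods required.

7

Total = 310 + 290 + 240 + 230 + 170 + 170 + 110 + 110 + 100 + 100 + 50 = 1880 cm.
Lower bound: ⌈1880/330⌉ = 6 stock rods.
A packing using 7 stock rods:
  stock rod 1: 310 = 310
  stock rod 2: 290 = 290
  stock rod 3: 240 + 50 = 290
  stock rod 4: 230 + 100 = 330
  stock rod 5: 170 + 110 = 280
  stock rod 6: 170 + 110 = 280
  stock rod 7: 100 = 100
No arrangement into 6 stock rods stays within capacity, so 7 is optimal.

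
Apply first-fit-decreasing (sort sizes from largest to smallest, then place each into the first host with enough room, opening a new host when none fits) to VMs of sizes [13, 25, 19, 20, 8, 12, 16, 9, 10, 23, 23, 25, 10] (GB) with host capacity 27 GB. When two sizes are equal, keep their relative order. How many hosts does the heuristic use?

9

Sorted descending: 25, 25, 23, 23, 20, 19, 16, 13, 12, 10, 10, 9, 8.
  25 → host 1 (new)  [load 25/27]
  25 → host 2 (new)  [load 25/27]
  23 → host 3 (new)  [load 23/27]
  23 → host 4 (new)  [load 23/27]
  20 → host 5 (new)  [load 20/27]
  19 → host 6 (new)  [load 19/27]
  16 → host 7 (new)  [load 16/27]
  13 → host 8 (new)  [load 13/27]
  12 → host 8  [load 25/27]
  10 → host 7  [load 26/27]
  10 → host 9 (new)  [load 10/27]
  9 → host 9  [load 19/27]
  8 → host 6  [load 27/27]
9 hosts opened.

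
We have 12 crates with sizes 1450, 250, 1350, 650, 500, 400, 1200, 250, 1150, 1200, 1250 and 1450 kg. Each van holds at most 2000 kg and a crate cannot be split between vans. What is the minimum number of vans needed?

7

Total = 1450 + 1450 + 1350 + 1250 + 1200 + 1200 + 1150 + 650 + 500 + 400 + 250 + 250 = 11100 kg.
Lower bound: ⌈11100/2000⌉ = 6 vans.
Also, 7 crates each exceed 1000 kg, and no two of those can share a van, so at least 7 vans are needed.
A packing using 7 vans:
  van 1: 1450 + 500 = 1950
  van 2: 1450 + 400 = 1850
  van 3: 1350 + 650 = 2000
  van 4: 1250 + 250 + 250 = 1750
  van 5: 1200 = 1200
  van 6: 1200 = 1200
  van 7: 1150 = 1150
This matches the lower bound, so 7 is optimal.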